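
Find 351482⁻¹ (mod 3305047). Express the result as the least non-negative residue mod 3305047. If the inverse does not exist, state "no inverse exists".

Apply the Euclidean algorithm to 3305047 and 351482:
3305047 = 9*351482 + 141709
351482 = 2*141709 + 68064
141709 = 2*68064 + 5581
68064 = 12*5581 + 1092
5581 = 5*1092 + 121
1092 = 9*121 + 3
121 = 40*3 + 1
3 = 3*1 + 0
The gcd is 1. Working backward:
1 = 121 − 40·3
1 = −40·1092 + 361·121
1 = 361·5581 − 1845·1092
1 = −1845·68064 + 22501·5581
1 = 22501·141709 − 46847·68064
1 = −46847·351482 + 116195·141709
1 = 116195·3305047 − 1092602·351482
So 351482·(-1092602) ≡ 1 (mod 3305047), and -1092602 ≡ 2212445 (mod 3305047).

2212445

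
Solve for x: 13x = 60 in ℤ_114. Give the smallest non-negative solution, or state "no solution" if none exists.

66

First find gcd(13, 114):
114 = 8×13 + 10
13 = 1×10 + 3
10 = 3×3 + 1
3 = 3×1 + 0
gcd = 1, so a unique solution mod 114 exists.
Back-substitute for the Bézout coefficients:
1 = 10 − 3·3
1 = −3·13 + 4·10
1 = 4·114 − 35·13
So 13·(-35) ≡ 1 (mod 114), giving 13⁻¹ ≡ 79.
x ≡ 13⁻¹·60 ≡ 79·60 ≡ 66 (mod 114).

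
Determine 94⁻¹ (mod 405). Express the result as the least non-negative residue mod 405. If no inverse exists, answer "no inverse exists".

349

Apply the Euclidean algorithm to 405 and 94:
405 = 4×94 + 29
94 = 3×29 + 7
29 = 4×7 + 1
7 = 7×1 + 0
The gcd is 1. Working backward:
1 = 29 − 4·7
1 = −4·94 + 13·29
1 = 13·405 − 56·94
So 94·(-56) ≡ 1 (mod 405), and -56 ≡ 349 (mod 405).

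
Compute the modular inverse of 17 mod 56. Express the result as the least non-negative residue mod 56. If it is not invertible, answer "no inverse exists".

33

Extended Euclidean algorithm:
56 = 3×17 + 5
17 = 3×5 + 2
5 = 2×2 + 1
2 = 2×1 + 0
gcd = 1, so the inverse exists. Back-substitute:
1 = 5 − 2·2
1 = −2·17 + 7·5
1 = 7·56 − 23·17
Thus 17·(-23) ≡ 1 (mod 56); reducing, -23 mod 56 = 33.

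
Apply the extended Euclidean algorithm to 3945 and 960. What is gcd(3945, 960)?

Euclidean algorithm:
3945 = 4·960 + 105
960 = 9·105 + 15
105 = 7·15 + 0
gcd(3945, 960) = 15.
Working backward:
15 = 960 − 9·105
15 = −9·3945 + 37·960
So 15 = (-9)·3945 + (37)·960.

15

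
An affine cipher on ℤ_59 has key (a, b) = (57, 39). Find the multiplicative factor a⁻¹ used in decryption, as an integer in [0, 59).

29

Apply the Euclidean algorithm to 59 and 57:
59 = 1*57 + 2
57 = 28*2 + 1
2 = 2*1 + 0
Since gcd(57, 59) = 1, back-substitute to write 1 as a combination:
1 = 57 − 28·2
1 = −28·59 + 29·57
So 57·29 ≡ 1 (mod 59).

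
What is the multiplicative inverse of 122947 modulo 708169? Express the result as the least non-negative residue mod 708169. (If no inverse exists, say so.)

no inverse exists

Compute gcd(122947, 708169):
708169 = 5×122947 + 93434
122947 = 1×93434 + 29513
93434 = 3×29513 + 4895
29513 = 6×4895 + 143
4895 = 34×143 + 33
143 = 4×33 + 11
33 = 3×11 + 0
Since gcd = 11 > 1, 122947 is not a unit mod 708169.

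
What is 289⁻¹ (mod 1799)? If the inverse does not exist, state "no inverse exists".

249

Run Euclid on (1799, 289):
1799 = 6*289 + 65
289 = 4*65 + 29
65 = 2*29 + 7
29 = 4*7 + 1
7 = 7*1 + 0
The gcd is 1. Working backward:
1 = 29 − 4·7
1 = −4·65 + 9·29
1 = 9·289 − 40·65
1 = −40·1799 + 249·289
So 289·249 ≡ 1 (mod 1799).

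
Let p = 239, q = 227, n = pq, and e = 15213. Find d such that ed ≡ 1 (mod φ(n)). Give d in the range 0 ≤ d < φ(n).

φ(n) = (p−1)(q−1) = 238·226 = 53788.
Need d with 15213·d ≡ 1 (mod 53788). Apply the extended Euclidean algorithm:
53788 = 3*15213 + 8149
15213 = 1*8149 + 7064
8149 = 1*7064 + 1085
7064 = 6*1085 + 554
1085 = 1*554 + 531
554 = 1*531 + 23
531 = 23*23 + 2
23 = 11*2 + 1
2 = 2*1 + 0
Back-substitute:
1 = 23 − 11·2
1 = −11·531 + 254·23
1 = 254·554 − 265·531
1 = −265·1085 + 519·554
1 = 519·7064 − 3379·1085
1 = −3379·8149 + 3898·7064
1 = 3898·15213 − 7277·8149
1 = −7277·53788 + 25729·15213
So 15213·25729 ≡ 1 (mod 53788), hence d = 25729.

25729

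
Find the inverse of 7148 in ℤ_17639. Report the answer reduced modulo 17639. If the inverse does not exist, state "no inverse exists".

3398

Apply the Euclidean algorithm to 17639 and 7148:
17639 = 2×7148 + 3343
7148 = 2×3343 + 462
3343 = 7×462 + 109
462 = 4×109 + 26
109 = 4×26 + 5
26 = 5×5 + 1
5 = 5×1 + 0
gcd = 1, so the inverse exists. Back-substitute:
1 = 26 − 5·5
1 = −5·109 + 21·26
1 = 21·462 − 89·109
1 = −89·3343 + 644·462
1 = 644·7148 − 1377·3343
1 = −1377·17639 + 3398·7148
So 7148·3398 ≡ 1 (mod 17639).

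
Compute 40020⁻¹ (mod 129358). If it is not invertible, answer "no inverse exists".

no inverse exists

Euclidean algorithm on 129358, 40020:
129358 = 3*40020 + 9298
40020 = 4*9298 + 2828
9298 = 3*2828 + 814
2828 = 3*814 + 386
814 = 2*386 + 42
386 = 9*42 + 8
42 = 5*8 + 2
8 = 4*2 + 0
gcd(40020, 129358) = 2 ≠ 1, so 40020 has no multiplicative inverse modulo 129358.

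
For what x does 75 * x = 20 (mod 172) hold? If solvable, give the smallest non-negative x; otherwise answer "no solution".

First find gcd(75, 172):
172 = 2·75 + 22
75 = 3·22 + 9
22 = 2·9 + 4
9 = 2·4 + 1
4 = 4·1 + 0
gcd = 1, so a unique solution mod 172 exists.
Back-substitute for the Bézout coefficients:
1 = 9 − 2·4
1 = −2·22 + 5·9
1 = 5·75 − 17·22
1 = −17·172 + 39·75
So 75·(39) ≡ 1 (mod 172), giving 75⁻¹ ≡ 39.
x ≡ 75⁻¹·20 ≡ 39·20 ≡ 92 (mod 172).

92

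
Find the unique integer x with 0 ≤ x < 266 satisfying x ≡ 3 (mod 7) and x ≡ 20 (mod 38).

Write x = 3 + 7·k. Then 7·k ≡ 20 − 3 ≡ 17 (mod 38).
Need 7⁻¹ mod 38. Extended Euclid on (38, 7):
38 = 5×7 + 3
7 = 2×3 + 1
3 = 3×1 + 0
Back-substitute:
1 = 7 − 2·3
1 = −2·38 + 11·7
7⁻¹ ≡ 11 (mod 38), so k ≡ 11·17 ≡ 35 (mod 38).
x = 3 + 7·35 = 248.

248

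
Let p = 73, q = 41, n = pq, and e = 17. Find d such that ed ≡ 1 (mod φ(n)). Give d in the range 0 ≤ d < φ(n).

2033

φ(n) = (p−1)(q−1) = 72·40 = 2880.
Need d with 17·d ≡ 1 (mod 2880). Apply the extended Euclidean algorithm:
2880 = 169*17 + 7
17 = 2*7 + 3
7 = 2*3 + 1
3 = 3*1 + 0
Back-substitute:
1 = 7 − 2·3
1 = −2·17 + 5·7
1 = 5·2880 − 847·17
So 17·(-847) ≡ 1 (mod 2880), hence d ≡ -847 ≡ 2033 (mod 2880).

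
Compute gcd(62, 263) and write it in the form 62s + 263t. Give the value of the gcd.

1

Repeated division:
263 = 4*62 + 15
62 = 4*15 + 2
15 = 7*2 + 1
2 = 2*1 + 0
gcd(62, 263) = 1.
Back-substituting:
1 = 15 − 7·2
1 = −7·62 + 29·15
1 = 29·263 − 123·62
So 1 = (29)·263 + (-123)·62.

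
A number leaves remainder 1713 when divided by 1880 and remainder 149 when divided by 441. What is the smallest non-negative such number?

Write x = 1713 + 1880·k. Then 1880·k ≡ 149 − 1713 ≡ 200 (mod 441).
Need 1880⁻¹ mod 441. Extended Euclid on (441, 116):
441 = 3*116 + 93
116 = 1*93 + 23
93 = 4*23 + 1
23 = 23*1 + 0
Back-substitute:
1 = 93 − 4·23
1 = −4·116 + 5·93
1 = 5·441 − 19·116
1880⁻¹ ≡ 422 (mod 441), so k ≡ 422·200 ≡ 169 (mod 441).
x = 1713 + 1880·169 = 319433.

319433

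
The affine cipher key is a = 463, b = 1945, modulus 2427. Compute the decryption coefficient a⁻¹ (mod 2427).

325

Run Euclid on (2427, 463):
2427 = 5×463 + 112
463 = 4×112 + 15
112 = 7×15 + 7
15 = 2×7 + 1
7 = 7×1 + 0
gcd = 1, so the inverse exists. Back-substitute:
1 = 15 − 2·7
1 = −2·112 + 15·15
1 = 15·463 − 62·112
1 = −62·2427 + 325·463
So 463·325 ≡ 1 (mod 2427).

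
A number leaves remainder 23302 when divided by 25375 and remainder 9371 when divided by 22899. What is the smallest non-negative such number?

Write x = 23302 + 25375·k. Then 25375·k ≡ 9371 − 23302 ≡ 8968 (mod 22899).
Need 25375⁻¹ mod 22899. Extended Euclid on (22899, 2476):
22899 = 9×2476 + 615
2476 = 4×615 + 16
615 = 38×16 + 7
16 = 2×7 + 2
7 = 3×2 + 1
2 = 2×1 + 0
Back-substitute:
1 = 7 − 3·2
1 = −3·16 + 7·7
1 = 7·615 − 269·16
1 = −269·2476 + 1083·615
1 = 1083·22899 − 10016·2476
25375⁻¹ ≡ 12883 (mod 22899), so k ≡ 12883·8968 ≡ 9289 (mod 22899).
x = 23302 + 25375·9289 = 235731677.

235731677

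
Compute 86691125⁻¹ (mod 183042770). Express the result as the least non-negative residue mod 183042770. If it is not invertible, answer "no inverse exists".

Euclidean algorithm on 183042770, 86691125:
183042770 = 2·86691125 + 9660520
86691125 = 8·9660520 + 9406965
9660520 = 1·9406965 + 253555
9406965 = 37·253555 + 25430
253555 = 9·25430 + 24685
25430 = 1·24685 + 745
24685 = 33·745 + 100
745 = 7·100 + 45
100 = 2·45 + 10
45 = 4·10 + 5
10 = 2·5 + 0
The gcd is 5, not 1, hence no inverse exists.

no inverse exists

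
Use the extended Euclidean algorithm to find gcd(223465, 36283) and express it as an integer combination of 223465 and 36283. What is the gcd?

1

Repeated division:
223465 = 6*36283 + 5767
36283 = 6*5767 + 1681
5767 = 3*1681 + 724
1681 = 2*724 + 233
724 = 3*233 + 25
233 = 9*25 + 8
25 = 3*8 + 1
8 = 8*1 + 0
gcd(223465, 36283) = 1.
Express as a combination:
1 = 25 − 3·8
1 = −3·233 + 28·25
1 = 28·724 − 87·233
1 = −87·1681 + 202·724
1 = 202·5767 − 693·1681
1 = −693·36283 + 4360·5767
1 = 4360·223465 − 26853·36283
So 1 = (4360)·223465 + (-26853)·36283.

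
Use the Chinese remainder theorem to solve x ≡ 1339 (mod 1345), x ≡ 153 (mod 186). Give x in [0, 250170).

28239

Write x = 1339 + 1345·k. Then 1345·k ≡ 153 − 1339 ≡ 116 (mod 186).
Need 1345⁻¹ mod 186. Extended Euclid on (186, 43):
186 = 4·43 + 14
43 = 3·14 + 1
14 = 14·1 + 0
Back-substitute:
1 = 43 − 3·14
1 = −3·186 + 13·43
1345⁻¹ ≡ 13 (mod 186), so k ≡ 13·116 ≡ 20 (mod 186).
x = 1339 + 1345·20 = 28239.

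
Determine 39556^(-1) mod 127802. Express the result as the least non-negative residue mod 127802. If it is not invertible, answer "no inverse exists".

Compute gcd(39556, 127802):
127802 = 3×39556 + 9134
39556 = 4×9134 + 3020
9134 = 3×3020 + 74
3020 = 40×74 + 60
74 = 1×60 + 14
60 = 4×14 + 4
14 = 3×4 + 2
4 = 2×2 + 0
The gcd is 2, not 1, hence no inverse exists.

no inverse exists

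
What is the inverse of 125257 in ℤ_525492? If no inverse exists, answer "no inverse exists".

no inverse exists

Compute gcd(125257, 525492):
525492 = 4×125257 + 24464
125257 = 5×24464 + 2937
24464 = 8×2937 + 968
2937 = 3×968 + 33
968 = 29×33 + 11
33 = 3×11 + 0
The gcd is 11, not 1, hence no inverse exists.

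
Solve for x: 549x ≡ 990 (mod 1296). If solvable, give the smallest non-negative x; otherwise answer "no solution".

First find gcd(549, 1296):
1296 = 2·549 + 198
549 = 2·198 + 153
198 = 1·153 + 45
153 = 3·45 + 18
45 = 2·18 + 9
18 = 2·9 + 0
gcd = 9 and 9 | 990, so solutions exist. Divide through by 9: 61x ≡ 110 (mod 144).
Now find 61⁻¹ mod 144:
144 = 2·61 + 22
61 = 2·22 + 17
22 = 1·17 + 5
17 = 3·5 + 2
5 = 2·2 + 1
2 = 2·1 + 0
Back-substitute:
1 = 5 − 2·2
1 = −2·17 + 7·5
1 = 7·22 − 9·17
1 = −9·61 + 25·22
1 = 25·144 − 59·61
So 61·(-59) ≡ 1 (mod 144), i.e. 61⁻¹ ≡ 85.
Then x ≡ 85·110 ≡ 134 (mod 144); the smallest non-negative solution is x = 134.

134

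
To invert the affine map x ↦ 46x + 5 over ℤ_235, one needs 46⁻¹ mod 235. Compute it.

46

gcd(235, 46) by repeated division:
235 = 5·46 + 5
46 = 9·5 + 1
5 = 5·1 + 0
gcd = 1, so the inverse exists. Back-substitute:
1 = 46 − 9·5
1 = −9·235 + 46·46
So 46·46 ≡ 1 (mod 235).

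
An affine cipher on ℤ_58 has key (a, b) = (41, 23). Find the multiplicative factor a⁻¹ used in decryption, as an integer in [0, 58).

17

gcd(58, 41) by repeated division:
58 = 1×41 + 17
41 = 2×17 + 7
17 = 2×7 + 3
7 = 2×3 + 1
3 = 3×1 + 0
Since gcd(41, 58) = 1, back-substitute to write 1 as a combination:
1 = 7 − 2·3
1 = −2·17 + 5·7
1 = 5·41 − 12·17
1 = −12·58 + 17·41
So 41·17 ≡ 1 (mod 58).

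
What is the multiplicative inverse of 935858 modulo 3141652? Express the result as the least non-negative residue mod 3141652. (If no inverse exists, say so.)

Euclidean algorithm on 3141652, 935858:
3141652 = 3·935858 + 334078
935858 = 2·334078 + 267702
334078 = 1·267702 + 66376
267702 = 4·66376 + 2198
66376 = 30·2198 + 436
2198 = 5·436 + 18
436 = 24·18 + 4
18 = 4·4 + 2
4 = 2·2 + 0
gcd(935858, 3141652) = 2 ≠ 1, so 935858 has no multiplicative inverse modulo 3141652.

no inverse exists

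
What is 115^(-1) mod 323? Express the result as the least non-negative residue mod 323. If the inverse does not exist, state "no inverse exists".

Extended Euclidean algorithm:
323 = 2·115 + 93
115 = 1·93 + 22
93 = 4·22 + 5
22 = 4·5 + 2
5 = 2·2 + 1
2 = 2·1 + 0
The gcd is 1. Working backward:
1 = 5 − 2·2
1 = −2·22 + 9·5
1 = 9·93 − 38·22
1 = −38·115 + 47·93
1 = 47·323 − 132·115
Thus 115·(-132) ≡ 1 (mod 323); reducing, -132 mod 323 = 191.

191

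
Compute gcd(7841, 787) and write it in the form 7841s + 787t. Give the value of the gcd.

1

Euclidean algorithm:
7841 = 9*787 + 758
787 = 1*758 + 29
758 = 26*29 + 4
29 = 7*4 + 1
4 = 4*1 + 0
gcd(7841, 787) = 1.
Express as a combination:
1 = 29 − 7·4
1 = −7·758 + 183·29
1 = 183·787 − 190·758
1 = −190·7841 + 1893·787
So 1 = (-190)·7841 + (1893)·787.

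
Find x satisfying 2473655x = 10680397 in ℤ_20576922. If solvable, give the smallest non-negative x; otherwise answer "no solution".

First find gcd(2473655, 20576922):
20576922 = 8·2473655 + 787682
2473655 = 3·787682 + 110609
787682 = 7·110609 + 13419
110609 = 8·13419 + 3257
13419 = 4·3257 + 391
3257 = 8·391 + 129
391 = 3·129 + 4
129 = 32·4 + 1
4 = 4·1 + 0
gcd = 1, so a unique solution mod 20576922 exists.
Back-substitute for the Bézout coefficients:
1 = 129 − 32·4
1 = −32·391 + 97·129
1 = 97·3257 − 808·391
1 = −808·13419 + 3329·3257
1 = 3329·110609 − 27440·13419
1 = −27440·787682 + 195409·110609
1 = 195409·2473655 − 613667·787682
1 = −613667·20576922 + 5104745·2473655
So 2473655·(5104745) ≡ 1 (mod 20576922), giving 2473655⁻¹ ≡ 5104745.
x ≡ 2473655⁻¹·10680397 ≡ 5104745·10680397 ≡ 8344877 (mod 20576922).

8344877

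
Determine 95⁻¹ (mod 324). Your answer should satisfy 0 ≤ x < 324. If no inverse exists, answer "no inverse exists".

Apply the Euclidean algorithm to 324 and 95:
324 = 3·95 + 39
95 = 2·39 + 17
39 = 2·17 + 5
17 = 3·5 + 2
5 = 2·2 + 1
2 = 2·1 + 0
Since gcd(95, 324) = 1, back-substitute to write 1 as a combination:
1 = 5 − 2·2
1 = −2·17 + 7·5
1 = 7·39 − 16·17
1 = −16·95 + 39·39
1 = 39·324 − 133·95
Thus 95·(-133) ≡ 1 (mod 324); reducing, -133 mod 324 = 191.

191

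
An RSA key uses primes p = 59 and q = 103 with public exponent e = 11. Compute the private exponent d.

φ(n) = (p−1)(q−1) = 58·102 = 5916.
Need d with 11·d ≡ 1 (mod 5916). Apply the extended Euclidean algorithm:
5916 = 537×11 + 9
11 = 1×9 + 2
9 = 4×2 + 1
2 = 2×1 + 0
Back-substitute:
1 = 9 − 4·2
1 = −4·11 + 5·9
1 = 5·5916 − 2689·11
So 11·(-2689) ≡ 1 (mod 5916), hence d ≡ -2689 ≡ 3227 (mod 5916).

3227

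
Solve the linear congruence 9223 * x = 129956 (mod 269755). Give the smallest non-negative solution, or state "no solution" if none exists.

First find gcd(9223, 269755):
269755 = 29*9223 + 2288
9223 = 4*2288 + 71
2288 = 32*71 + 16
71 = 4*16 + 7
16 = 2*7 + 2
7 = 3*2 + 1
2 = 2*1 + 0
gcd = 1, so a unique solution mod 269755 exists.
Back-substitute for the Bézout coefficients:
1 = 7 − 3·2
1 = −3·16 + 7·7
1 = 7·71 − 31·16
1 = −31·2288 + 999·71
1 = 999·9223 − 4027·2288
1 = −4027·269755 + 117782·9223
So 9223·(117782) ≡ 1 (mod 269755), giving 9223⁻¹ ≡ 117782.
x ≡ 9223⁻¹·129956 ≡ 117782·129956 ≡ 39382 (mod 269755).

39382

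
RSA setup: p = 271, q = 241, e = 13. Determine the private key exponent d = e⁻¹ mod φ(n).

39877

φ(n) = (p−1)(q−1) = 270·240 = 64800.
Need d with 13·d ≡ 1 (mod 64800). Apply the extended Euclidean algorithm:
64800 = 4984×13 + 8
13 = 1×8 + 5
8 = 1×5 + 3
5 = 1×3 + 2
3 = 1×2 + 1
2 = 2×1 + 0
Back-substitute:
1 = 3 − 2
1 = −5 + 2·3
1 = 2·8 − 3·5
1 = −3·13 + 5·8
1 = 5·64800 − 24923·13
So 13·(-24923) ≡ 1 (mod 64800), hence d ≡ -24923 ≡ 39877 (mod 64800).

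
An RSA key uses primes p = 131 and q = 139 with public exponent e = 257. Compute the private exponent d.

φ(n) = (p−1)(q−1) = 130·138 = 17940.
Need d with 257·d ≡ 1 (mod 17940). Apply the extended Euclidean algorithm:
17940 = 69*257 + 207
257 = 1*207 + 50
207 = 4*50 + 7
50 = 7*7 + 1
7 = 7*1 + 0
Back-substitute:
1 = 50 − 7·7
1 = −7·207 + 29·50
1 = 29·257 − 36·207
1 = −36·17940 + 2513·257
So 257·2513 ≡ 1 (mod 17940), hence d = 2513.

2513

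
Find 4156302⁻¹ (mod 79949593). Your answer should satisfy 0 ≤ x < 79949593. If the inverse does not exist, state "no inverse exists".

15902369

Run Euclid on (79949593, 4156302):
79949593 = 19·4156302 + 979855
4156302 = 4·979855 + 236882
979855 = 4·236882 + 32327
236882 = 7·32327 + 10593
32327 = 3·10593 + 548
10593 = 19·548 + 181
548 = 3·181 + 5
181 = 36·5 + 1
5 = 5·1 + 0
The gcd is 1. Working backward:
1 = 181 − 36·5
1 = −36·548 + 109·181
1 = 109·10593 − 2107·548
1 = −2107·32327 + 6430·10593
1 = 6430·236882 − 47117·32327
1 = −47117·979855 + 194898·236882
1 = 194898·4156302 − 826709·979855
1 = −826709·79949593 + 15902369·4156302
So 4156302·15902369 ≡ 1 (mod 79949593).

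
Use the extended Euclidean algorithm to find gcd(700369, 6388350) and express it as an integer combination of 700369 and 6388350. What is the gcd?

Euclidean algorithm:
6388350 = 9*700369 + 85029
700369 = 8*85029 + 20137
85029 = 4*20137 + 4481
20137 = 4*4481 + 2213
4481 = 2*2213 + 55
2213 = 40*55 + 13
55 = 4*13 + 3
13 = 4*3 + 1
3 = 3*1 + 0
gcd(700369, 6388350) = 1.
Express as a combination:
1 = 13 − 4·3
1 = −4·55 + 17·13
1 = 17·2213 − 684·55
1 = −684·4481 + 1385·2213
1 = 1385·20137 − 6224·4481
1 = −6224·85029 + 26281·20137
1 = 26281·700369 − 216472·85029
1 = −216472·6388350 + 1974529·700369
So 1 = (-216472)·6388350 + (1974529)·700369.

1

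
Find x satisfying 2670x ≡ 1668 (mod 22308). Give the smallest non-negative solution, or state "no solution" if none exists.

First find gcd(2670, 22308):
22308 = 8*2670 + 948
2670 = 2*948 + 774
948 = 1*774 + 174
774 = 4*174 + 78
174 = 2*78 + 18
78 = 4*18 + 6
18 = 3*6 + 0
gcd = 6 and 6 | 1668, so solutions exist. Divide through by 6: 445x ≡ 278 (mod 3718).
Now find 445⁻¹ mod 3718:
3718 = 8·445 + 158
445 = 2·158 + 129
158 = 1·129 + 29
129 = 4·29 + 13
29 = 2·13 + 3
13 = 4·3 + 1
3 = 3·1 + 0
Back-substitute:
1 = 13 − 4·3
1 = −4·29 + 9·13
1 = 9·129 − 40·29
1 = −40·158 + 49·129
1 = 49·445 − 138·158
1 = −138·3718 + 1153·445
So 445⁻¹ ≡ 1153 (mod 3718).
Then x ≡ 1153·278 ≡ 786 (mod 3718); the smallest non-negative solution is x = 786.

786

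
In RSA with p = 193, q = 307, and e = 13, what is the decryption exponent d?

22597

φ(n) = (p−1)(q−1) = 192·306 = 58752.
Need d with 13·d ≡ 1 (mod 58752). Apply the extended Euclidean algorithm:
58752 = 4519*13 + 5
13 = 2*5 + 3
5 = 1*3 + 2
3 = 1*2 + 1
2 = 2*1 + 0
Back-substitute:
1 = 3 − 2
1 = −5 + 2·3
1 = 2·13 − 5·5
1 = −5·58752 + 22597·13
So 13·22597 ≡ 1 (mod 58752), hence d = 22597.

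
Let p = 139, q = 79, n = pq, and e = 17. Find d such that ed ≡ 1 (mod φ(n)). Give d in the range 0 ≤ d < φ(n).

6965

φ(n) = (p−1)(q−1) = 138·78 = 10764.
Need d with 17·d ≡ 1 (mod 10764). Apply the extended Euclidean algorithm:
10764 = 633×17 + 3
17 = 5×3 + 2
3 = 1×2 + 1
2 = 2×1 + 0
Back-substitute:
1 = 3 − 2
1 = −17 + 6·3
1 = 6·10764 − 3799·17
So 17·(-3799) ≡ 1 (mod 10764), hence d ≡ -3799 ≡ 6965 (mod 10764).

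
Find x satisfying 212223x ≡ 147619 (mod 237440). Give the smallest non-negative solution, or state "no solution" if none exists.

75613

First find gcd(212223, 237440):
237440 = 1*212223 + 25217
212223 = 8*25217 + 10487
25217 = 2*10487 + 4243
10487 = 2*4243 + 2001
4243 = 2*2001 + 241
2001 = 8*241 + 73
241 = 3*73 + 22
73 = 3*22 + 7
22 = 3*7 + 1
7 = 7*1 + 0
gcd = 1, so a unique solution mod 237440 exists.
Back-substitute for the Bézout coefficients:
1 = 22 − 3·7
1 = −3·73 + 10·22
1 = 10·241 − 33·73
1 = −33·2001 + 274·241
1 = 274·4243 − 581·2001
1 = −581·10487 + 1436·4243
1 = 1436·25217 − 3453·10487
1 = −3453·212223 + 29060·25217
1 = 29060·237440 − 32513·212223
So 212223·(-32513) ≡ 1 (mod 237440), giving 212223⁻¹ ≡ 204927.
x ≡ 212223⁻¹·147619 ≡ 204927·147619 ≡ 75613 (mod 237440).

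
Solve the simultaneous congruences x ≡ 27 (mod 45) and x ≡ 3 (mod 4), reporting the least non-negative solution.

27

Write x = 27 + 45·k. Then 45·k ≡ 3 − 27 ≡ 0 (mod 4).
Need 45⁻¹ mod 4. Extended Euclid on (4, 1):
4 = 4*1 + 0
45⁻¹ ≡ 1 (mod 4), so k ≡ 1·0 ≡ 0 (mod 4).
x = 27 + 45·0 = 27.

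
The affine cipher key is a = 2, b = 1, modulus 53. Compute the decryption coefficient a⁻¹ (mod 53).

Apply the Euclidean algorithm to 53 and 2:
53 = 26*2 + 1
2 = 2*1 + 0
Since gcd(2, 53) = 1, back-substitute to write 1 as a combination:
1 = 53 − 26·2
So 2·(-26) ≡ 1 (mod 53), and -26 ≡ 27 (mod 53).

27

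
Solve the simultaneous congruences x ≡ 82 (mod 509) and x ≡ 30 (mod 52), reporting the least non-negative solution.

Write x = 82 + 509·k. Then 509·k ≡ 30 − 82 ≡ 0 (mod 52).
Need 509⁻¹ mod 52. Extended Euclid on (52, 41):
52 = 1·41 + 11
41 = 3·11 + 8
11 = 1·8 + 3
8 = 2·3 + 2
3 = 1·2 + 1
2 = 2·1 + 0
Back-substitute:
1 = 3 − 2
1 = −8 + 3·3
1 = 3·11 − 4·8
1 = −4·41 + 15·11
1 = 15·52 − 19·41
509⁻¹ ≡ 33 (mod 52), so k ≡ 33·0 ≡ 0 (mod 52).
x = 82 + 509·0 = 82.

82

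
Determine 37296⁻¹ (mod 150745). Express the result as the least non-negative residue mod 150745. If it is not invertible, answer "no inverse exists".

Euclidean algorithm on 150745, 37296:
150745 = 4·37296 + 1561
37296 = 23·1561 + 1393
1561 = 1·1393 + 168
1393 = 8·168 + 49
168 = 3·49 + 21
49 = 2·21 + 7
21 = 3·7 + 0
The gcd is 7, not 1, hence no inverse exists.

no inverse exists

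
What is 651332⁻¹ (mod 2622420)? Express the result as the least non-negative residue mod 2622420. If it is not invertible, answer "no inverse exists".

no inverse exists

Euclidean algorithm on 2622420, 651332:
2622420 = 4·651332 + 17092
651332 = 38·17092 + 1836
17092 = 9·1836 + 568
1836 = 3·568 + 132
568 = 4·132 + 40
132 = 3·40 + 12
40 = 3·12 + 4
12 = 3·4 + 0
Since gcd = 4 > 1, 651332 is not a unit mod 2622420.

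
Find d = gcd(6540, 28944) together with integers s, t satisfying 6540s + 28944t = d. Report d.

Repeated division:
28944 = 4×6540 + 2784
6540 = 2×2784 + 972
2784 = 2×972 + 840
972 = 1×840 + 132
840 = 6×132 + 48
132 = 2×48 + 36
48 = 1×36 + 12
36 = 3×12 + 0
gcd(6540, 28944) = 12.
Express as a combination:
12 = 48 − 36
12 = −132 + 3·48
12 = 3·840 − 19·132
12 = −19·972 + 22·840
12 = 22·2784 − 63·972
12 = −63·6540 + 148·2784
12 = 148·28944 − 655·6540
So 12 = (148)·28944 + (-655)·6540.

12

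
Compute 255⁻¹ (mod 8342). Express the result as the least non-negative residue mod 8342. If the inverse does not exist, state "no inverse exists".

Extended Euclidean algorithm:
8342 = 32×255 + 182
255 = 1×182 + 73
182 = 2×73 + 36
73 = 2×36 + 1
36 = 36×1 + 0
gcd = 1, so the inverse exists. Back-substitute:
1 = 73 − 2·36
1 = −2·182 + 5·73
1 = 5·255 − 7·182
1 = −7·8342 + 229·255
So 255·229 ≡ 1 (mod 8342).

229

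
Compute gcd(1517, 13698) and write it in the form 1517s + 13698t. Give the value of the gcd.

1

Euclidean algorithm:
13698 = 9×1517 + 45
1517 = 33×45 + 32
45 = 1×32 + 13
32 = 2×13 + 6
13 = 2×6 + 1
6 = 6×1 + 0
gcd(1517, 13698) = 1.
Working backward:
1 = 13 − 2·6
1 = −2·32 + 5·13
1 = 5·45 − 7·32
1 = −7·1517 + 236·45
1 = 236·13698 − 2131·1517
So 1 = (236)·13698 + (-2131)·1517.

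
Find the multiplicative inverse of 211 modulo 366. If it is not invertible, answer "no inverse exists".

gcd(366, 211) by repeated division:
366 = 1*211 + 155
211 = 1*155 + 56
155 = 2*56 + 43
56 = 1*43 + 13
43 = 3*13 + 4
13 = 3*4 + 1
4 = 4*1 + 0
The gcd is 1. Working backward:
1 = 13 − 3·4
1 = −3·43 + 10·13
1 = 10·56 − 13·43
1 = −13·155 + 36·56
1 = 36·211 − 49·155
1 = −49·366 + 85·211
So 211·85 ≡ 1 (mod 366).

85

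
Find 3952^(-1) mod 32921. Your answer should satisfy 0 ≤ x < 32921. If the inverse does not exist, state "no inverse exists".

9788

gcd(32921, 3952) by repeated division:
32921 = 8×3952 + 1305
3952 = 3×1305 + 37
1305 = 35×37 + 10
37 = 3×10 + 7
10 = 1×7 + 3
7 = 2×3 + 1
3 = 3×1 + 0
The gcd is 1. Working backward:
1 = 7 − 2·3
1 = −2·10 + 3·7
1 = 3·37 − 11·10
1 = −11·1305 + 388·37
1 = 388·3952 − 1175·1305
1 = −1175·32921 + 9788·3952
So 3952·9788 ≡ 1 (mod 32921).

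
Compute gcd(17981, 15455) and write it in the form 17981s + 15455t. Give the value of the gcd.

Euclidean algorithm:
17981 = 1×15455 + 2526
15455 = 6×2526 + 299
2526 = 8×299 + 134
299 = 2×134 + 31
134 = 4×31 + 10
31 = 3×10 + 1
10 = 10×1 + 0
gcd(17981, 15455) = 1.
Express as a combination:
1 = 31 − 3·10
1 = −3·134 + 13·31
1 = 13·299 − 29·134
1 = −29·2526 + 245·299
1 = 245·15455 − 1499·2526
1 = −1499·17981 + 1744·15455
So 1 = (-1499)·17981 + (1744)·15455.

1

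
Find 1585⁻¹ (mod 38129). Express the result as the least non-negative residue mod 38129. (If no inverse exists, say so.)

gcd(38129, 1585) by repeated division:
38129 = 24·1585 + 89
1585 = 17·89 + 72
89 = 1·72 + 17
72 = 4·17 + 4
17 = 4·4 + 1
4 = 4·1 + 0
gcd = 1, so the inverse exists. Back-substitute:
1 = 17 − 4·4
1 = −4·72 + 17·17
1 = 17·89 − 21·72
1 = −21·1585 + 374·89
1 = 374·38129 − 8997·1585
Hence 1585⁻¹ ≡ -8997 ≡ 29132 (mod 38129).

29132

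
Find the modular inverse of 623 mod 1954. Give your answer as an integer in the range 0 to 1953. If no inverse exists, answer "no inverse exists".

1885

gcd(1954, 623) by repeated division:
1954 = 3*623 + 85
623 = 7*85 + 28
85 = 3*28 + 1
28 = 28*1 + 0
gcd = 1, so the inverse exists. Back-substitute:
1 = 85 − 3·28
1 = −3·623 + 22·85
1 = 22·1954 − 69·623
Thus 623·(-69) ≡ 1 (mod 1954); reducing, -69 mod 1954 = 1885.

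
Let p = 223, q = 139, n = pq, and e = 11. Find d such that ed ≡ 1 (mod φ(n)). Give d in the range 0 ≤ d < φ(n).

27851

φ(n) = (p−1)(q−1) = 222·138 = 30636.
Need d with 11·d ≡ 1 (mod 30636). Apply the extended Euclidean algorithm:
30636 = 2785×11 + 1
11 = 11×1 + 0
Back-substitute:
1 = 30636 − 2785·11
So 11·(-2785) ≡ 1 (mod 30636), hence d ≡ -2785 ≡ 27851 (mod 30636).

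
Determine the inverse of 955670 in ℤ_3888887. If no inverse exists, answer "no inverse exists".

904100

Apply the Euclidean algorithm to 3888887 and 955670:
3888887 = 4×955670 + 66207
955670 = 14×66207 + 28772
66207 = 2×28772 + 8663
28772 = 3×8663 + 2783
8663 = 3×2783 + 314
2783 = 8×314 + 271
314 = 1×271 + 43
271 = 6×43 + 13
43 = 3×13 + 4
13 = 3×4 + 1
4 = 4×1 + 0
gcd = 1, so the inverse exists. Back-substitute:
1 = 13 − 3·4
1 = −3·43 + 10·13
1 = 10·271 − 63·43
1 = −63·314 + 73·271
1 = 73·2783 − 647·314
1 = −647·8663 + 2014·2783
1 = 2014·28772 − 6689·8663
1 = −6689·66207 + 15392·28772
1 = 15392·955670 − 222177·66207
1 = −222177·3888887 + 904100·955670
So 955670·904100 ≡ 1 (mod 3888887).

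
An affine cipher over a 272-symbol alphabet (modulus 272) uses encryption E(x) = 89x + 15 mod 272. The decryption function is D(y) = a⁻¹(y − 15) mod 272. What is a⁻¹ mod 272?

Apply the Euclidean algorithm to 272 and 89:
272 = 3×89 + 5
89 = 17×5 + 4
5 = 1×4 + 1
4 = 4×1 + 0
The gcd is 1. Working backward:
1 = 5 − 4
1 = −89 + 18·5
1 = 18·272 − 55·89
So 89·(-55) ≡ 1 (mod 272), and -55 ≡ 217 (mod 272).

217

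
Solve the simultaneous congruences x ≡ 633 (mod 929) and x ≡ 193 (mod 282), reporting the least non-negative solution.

Write x = 633 + 929·k. Then 929·k ≡ 193 − 633 ≡ 124 (mod 282).
Need 929⁻¹ mod 282. Extended Euclid on (282, 83):
282 = 3×83 + 33
83 = 2×33 + 17
33 = 1×17 + 16
17 = 1×16 + 1
16 = 16×1 + 0
Back-substitute:
1 = 17 − 16
1 = −33 + 2·17
1 = 2·83 − 5·33
1 = −5·282 + 17·83
929⁻¹ ≡ 17 (mod 282), so k ≡ 17·124 ≡ 134 (mod 282).
x = 633 + 929·134 = 125119.

125119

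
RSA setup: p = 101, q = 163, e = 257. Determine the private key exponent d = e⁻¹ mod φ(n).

φ(n) = (p−1)(q−1) = 100·162 = 16200.
Need d with 257·d ≡ 1 (mod 16200). Apply the extended Euclidean algorithm:
16200 = 63*257 + 9
257 = 28*9 + 5
9 = 1*5 + 4
5 = 1*4 + 1
4 = 4*1 + 0
Back-substitute:
1 = 5 − 4
1 = −9 + 2·5
1 = 2·257 − 57·9
1 = −57·16200 + 3593·257
So 257·3593 ≡ 1 (mod 16200), hence d = 3593.

3593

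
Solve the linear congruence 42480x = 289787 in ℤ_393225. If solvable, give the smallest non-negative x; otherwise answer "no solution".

no solution

gcd(42480, 393225):
393225 = 9*42480 + 10905
42480 = 3*10905 + 9765
10905 = 1*9765 + 1140
9765 = 8*1140 + 645
1140 = 1*645 + 495
645 = 1*495 + 150
495 = 3*150 + 45
150 = 3*45 + 15
45 = 3*15 + 0
gcd = 15, but 15 ∤ 289787, so the congruence has no solution.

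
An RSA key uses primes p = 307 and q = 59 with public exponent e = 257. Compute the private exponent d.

φ(n) = (p−1)(q−1) = 306·58 = 17748.
Need d with 257·d ≡ 1 (mod 17748). Apply the extended Euclidean algorithm:
17748 = 69×257 + 15
257 = 17×15 + 2
15 = 7×2 + 1
2 = 2×1 + 0
Back-substitute:
1 = 15 − 7·2
1 = −7·257 + 120·15
1 = 120·17748 − 8287·257
So 257·(-8287) ≡ 1 (mod 17748), hence d ≡ -8287 ≡ 9461 (mod 17748).

9461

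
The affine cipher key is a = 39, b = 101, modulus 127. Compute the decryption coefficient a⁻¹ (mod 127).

114

gcd(127, 39) by repeated division:
127 = 3×39 + 10
39 = 3×10 + 9
10 = 1×9 + 1
9 = 9×1 + 0
Since gcd(39, 127) = 1, back-substitute to write 1 as a combination:
1 = 10 − 9
1 = −39 + 4·10
1 = 4·127 − 13·39
Thus 39·(-13) ≡ 1 (mod 127); reducing, -13 mod 127 = 114.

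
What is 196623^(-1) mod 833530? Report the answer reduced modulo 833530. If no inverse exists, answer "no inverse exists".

132247

gcd(833530, 196623) by repeated division:
833530 = 4×196623 + 47038
196623 = 4×47038 + 8471
47038 = 5×8471 + 4683
8471 = 1×4683 + 3788
4683 = 1×3788 + 895
3788 = 4×895 + 208
895 = 4×208 + 63
208 = 3×63 + 19
63 = 3×19 + 6
19 = 3×6 + 1
6 = 6×1 + 0
The gcd is 1. Working backward:
1 = 19 − 3·6
1 = −3·63 + 10·19
1 = 10·208 − 33·63
1 = −33·895 + 142·208
1 = 142·3788 − 601·895
1 = −601·4683 + 743·3788
1 = 743·8471 − 1344·4683
1 = −1344·47038 + 7463·8471
1 = 7463·196623 − 31196·47038
1 = −31196·833530 + 132247·196623
So 196623·132247 ≡ 1 (mod 833530).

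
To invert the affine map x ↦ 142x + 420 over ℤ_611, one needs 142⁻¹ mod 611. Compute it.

Apply the Euclidean algorithm to 611 and 142:
611 = 4·142 + 43
142 = 3·43 + 13
43 = 3·13 + 4
13 = 3·4 + 1
4 = 4·1 + 0
Since gcd(142, 611) = 1, back-substitute to write 1 as a combination:
1 = 13 − 3·4
1 = −3·43 + 10·13
1 = 10·142 − 33·43
1 = −33·611 + 142·142
So 142·142 ≡ 1 (mod 611).

142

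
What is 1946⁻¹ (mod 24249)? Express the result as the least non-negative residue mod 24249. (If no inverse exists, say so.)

Extended Euclidean algorithm:
24249 = 12×1946 + 897
1946 = 2×897 + 152
897 = 5×152 + 137
152 = 1×137 + 15
137 = 9×15 + 2
15 = 7×2 + 1
2 = 2×1 + 0
gcd = 1, so the inverse exists. Back-substitute:
1 = 15 − 7·2
1 = −7·137 + 64·15
1 = 64·152 − 71·137
1 = −71·897 + 419·152
1 = 419·1946 − 909·897
1 = −909·24249 + 11327·1946
So 1946·11327 ≡ 1 (mod 24249).

11327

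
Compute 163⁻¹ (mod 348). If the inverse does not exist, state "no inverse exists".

Run Euclid on (348, 163):
348 = 2×163 + 22
163 = 7×22 + 9
22 = 2×9 + 4
9 = 2×4 + 1
4 = 4×1 + 0
Since gcd(163, 348) = 1, back-substitute to write 1 as a combination:
1 = 9 − 2·4
1 = −2·22 + 5·9
1 = 5·163 − 37·22
1 = −37·348 + 79·163
So 163·79 ≡ 1 (mod 348).

79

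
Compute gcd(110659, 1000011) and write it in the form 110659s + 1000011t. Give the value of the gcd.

1

Euclidean algorithm:
1000011 = 9·110659 + 4080
110659 = 27·4080 + 499
4080 = 8·499 + 88
499 = 5·88 + 59
88 = 1·59 + 29
59 = 2·29 + 1
29 = 29·1 + 0
gcd(110659, 1000011) = 1.
Working backward:
1 = 59 − 2·29
1 = −2·88 + 3·59
1 = 3·499 − 17·88
1 = −17·4080 + 139·499
1 = 139·110659 − 3770·4080
1 = −3770·1000011 + 34069·110659
So 1 = (-3770)·1000011 + (34069)·110659.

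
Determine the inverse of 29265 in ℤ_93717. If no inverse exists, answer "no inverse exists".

no inverse exists

Compute gcd(29265, 93717):
93717 = 3*29265 + 5922
29265 = 4*5922 + 5577
5922 = 1*5577 + 345
5577 = 16*345 + 57
345 = 6*57 + 3
57 = 19*3 + 0
gcd(29265, 93717) = 3 ≠ 1, so 29265 has no multiplicative inverse modulo 93717.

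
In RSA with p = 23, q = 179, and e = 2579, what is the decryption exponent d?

2803

φ(n) = (p−1)(q−1) = 22·178 = 3916.
Need d with 2579·d ≡ 1 (mod 3916). Apply the extended Euclidean algorithm:
3916 = 1×2579 + 1337
2579 = 1×1337 + 1242
1337 = 1×1242 + 95
1242 = 13×95 + 7
95 = 13×7 + 4
7 = 1×4 + 3
4 = 1×3 + 1
3 = 3×1 + 0
Back-substitute:
1 = 4 − 3
1 = −7 + 2·4
1 = 2·95 − 27·7
1 = −27·1242 + 353·95
1 = 353·1337 − 380·1242
1 = −380·2579 + 733·1337
1 = 733·3916 − 1113·2579
So 2579·(-1113) ≡ 1 (mod 3916), hence d ≡ -1113 ≡ 2803 (mod 3916).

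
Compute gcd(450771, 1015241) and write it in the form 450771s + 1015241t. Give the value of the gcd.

1

Apply Euclid's algorithm to 1015241 and 450771:
1015241 = 2·450771 + 113699
450771 = 3·113699 + 109674
113699 = 1·109674 + 4025
109674 = 27·4025 + 999
4025 = 4·999 + 29
999 = 34·29 + 13
29 = 2·13 + 3
13 = 4·3 + 1
3 = 3·1 + 0
gcd(450771, 1015241) = 1.
Express as a combination:
1 = 13 − 4·3
1 = −4·29 + 9·13
1 = 9·999 − 310·29
1 = −310·4025 + 1249·999
1 = 1249·109674 − 34033·4025
1 = −34033·113699 + 35282·109674
1 = 35282·450771 − 139879·113699
1 = −139879·1015241 + 315040·450771
So 1 = (-139879)·1015241 + (315040)·450771.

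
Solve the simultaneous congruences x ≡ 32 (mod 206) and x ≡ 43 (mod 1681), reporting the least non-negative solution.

Write x = 32 + 206·k. Then 206·k ≡ 43 − 32 ≡ 11 (mod 1681).
Need 206⁻¹ mod 1681. Extended Euclid on (1681, 206):
1681 = 8×206 + 33
206 = 6×33 + 8
33 = 4×8 + 1
8 = 8×1 + 0
Back-substitute:
1 = 33 − 4·8
1 = −4·206 + 25·33
1 = 25·1681 − 204·206
206⁻¹ ≡ 1477 (mod 1681), so k ≡ 1477·11 ≡ 1118 (mod 1681).
x = 32 + 206·1118 = 230340.

230340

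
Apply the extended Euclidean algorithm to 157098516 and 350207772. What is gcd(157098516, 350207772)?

12

Euclidean algorithm:
350207772 = 2*157098516 + 36010740
157098516 = 4*36010740 + 13055556
36010740 = 2*13055556 + 9899628
13055556 = 1*9899628 + 3155928
9899628 = 3*3155928 + 431844
3155928 = 7*431844 + 133020
431844 = 3*133020 + 32784
133020 = 4*32784 + 1884
32784 = 17*1884 + 756
1884 = 2*756 + 372
756 = 2*372 + 12
372 = 31*12 + 0
gcd(157098516, 350207772) = 12.
Working backward:
12 = 756 − 2·372
12 = −2·1884 + 5·756
12 = 5·32784 − 87·1884
12 = −87·133020 + 353·32784
12 = 353·431844 − 1146·133020
12 = −1146·3155928 + 8375·431844
12 = 8375·9899628 − 26271·3155928
12 = −26271·13055556 + 34646·9899628
12 = 34646·36010740 − 95563·13055556
12 = −95563·157098516 + 416898·36010740
12 = 416898·350207772 − 929359·157098516
So 12 = (416898)·350207772 + (-929359)·157098516.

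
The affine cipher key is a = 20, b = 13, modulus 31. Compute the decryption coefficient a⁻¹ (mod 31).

Apply the Euclidean algorithm to 31 and 20:
31 = 1·20 + 11
20 = 1·11 + 9
11 = 1·9 + 2
9 = 4·2 + 1
2 = 2·1 + 0
The gcd is 1. Working backward:
1 = 9 − 4·2
1 = −4·11 + 5·9
1 = 5·20 − 9·11
1 = −9·31 + 14·20
So 20·14 ≡ 1 (mod 31).

14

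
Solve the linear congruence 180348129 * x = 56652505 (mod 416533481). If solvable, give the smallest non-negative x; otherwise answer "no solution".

19092682

First find gcd(180348129, 416533481):
416533481 = 2*180348129 + 55837223
180348129 = 3*55837223 + 12836460
55837223 = 4*12836460 + 4491383
12836460 = 2*4491383 + 3853694
4491383 = 1*3853694 + 637689
3853694 = 6*637689 + 27560
637689 = 23*27560 + 3809
27560 = 7*3809 + 897
3809 = 4*897 + 221
897 = 4*221 + 13
221 = 17*13 + 0
gcd = 13 and 13 | 56652505, so solutions exist. Divide through by 13: 13872933x ≡ 4357885 (mod 32041037).
Now find 13872933⁻¹ mod 32041037:
32041037 = 2*13872933 + 4295171
13872933 = 3*4295171 + 987420
4295171 = 4*987420 + 345491
987420 = 2*345491 + 296438
345491 = 1*296438 + 49053
296438 = 6*49053 + 2120
49053 = 23*2120 + 293
2120 = 7*293 + 69
293 = 4*69 + 17
69 = 4*17 + 1
17 = 17*1 + 0
Back-substitute:
1 = 69 − 4·17
1 = −4·293 + 17·69
1 = 17·2120 − 123·293
1 = −123·49053 + 2846·2120
1 = 2846·296438 − 17199·49053
1 = −17199·345491 + 20045·296438
1 = 20045·987420 − 57289·345491
1 = −57289·4295171 + 249201·987420
1 = 249201·13872933 − 804892·4295171
1 = −804892·32041037 + 1858985·13872933
So 13872933⁻¹ ≡ 1858985 (mod 32041037).
Then x ≡ 1858985·4357885 ≡ 19092682 (mod 32041037); the smallest non-negative solution is x = 19092682.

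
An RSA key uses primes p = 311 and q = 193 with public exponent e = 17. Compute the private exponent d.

φ(n) = (p−1)(q−1) = 310·192 = 59520.
Need d with 17·d ≡ 1 (mod 59520). Apply the extended Euclidean algorithm:
59520 = 3501×17 + 3
17 = 5×3 + 2
3 = 1×2 + 1
2 = 2×1 + 0
Back-substitute:
1 = 3 − 2
1 = −17 + 6·3
1 = 6·59520 − 21007·17
So 17·(-21007) ≡ 1 (mod 59520), hence d ≡ -21007 ≡ 38513 (mod 59520).

38513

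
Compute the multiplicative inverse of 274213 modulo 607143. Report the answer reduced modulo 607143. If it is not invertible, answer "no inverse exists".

177799

Extended Euclidean algorithm:
607143 = 2×274213 + 58717
274213 = 4×58717 + 39345
58717 = 1×39345 + 19372
39345 = 2×19372 + 601
19372 = 32×601 + 140
601 = 4×140 + 41
140 = 3×41 + 17
41 = 2×17 + 7
17 = 2×7 + 3
7 = 2×3 + 1
3 = 3×1 + 0
gcd = 1, so the inverse exists. Back-substitute:
1 = 7 − 2·3
1 = −2·17 + 5·7
1 = 5·41 − 12·17
1 = −12·140 + 41·41
1 = 41·601 − 176·140
1 = −176·19372 + 5673·601
1 = 5673·39345 − 11522·19372
1 = −11522·58717 + 17195·39345
1 = 17195·274213 − 80302·58717
1 = −80302·607143 + 177799·274213
So 274213·177799 ≡ 1 (mod 607143).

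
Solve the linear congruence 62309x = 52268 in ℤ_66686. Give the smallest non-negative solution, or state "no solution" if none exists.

First find gcd(62309, 66686):
66686 = 1·62309 + 4377
62309 = 14·4377 + 1031
4377 = 4·1031 + 253
1031 = 4·253 + 19
253 = 13·19 + 6
19 = 3·6 + 1
6 = 6·1 + 0
gcd = 1, so a unique solution mod 66686 exists.
Back-substitute for the Bézout coefficients:
1 = 19 − 3·6
1 = −3·253 + 40·19
1 = 40·1031 − 163·253
1 = −163·4377 + 692·1031
1 = 692·62309 − 9851·4377
1 = −9851·66686 + 10543·62309
So 62309·(10543) ≡ 1 (mod 66686), giving 62309⁻¹ ≡ 10543.
x ≡ 62309⁻¹·52268 ≡ 10543·52268 ≡ 35106 (mod 66686).

35106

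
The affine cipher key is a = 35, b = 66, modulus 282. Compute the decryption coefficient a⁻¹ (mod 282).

137

gcd(282, 35) by repeated division:
282 = 8*35 + 2
35 = 17*2 + 1
2 = 2*1 + 0
gcd = 1, so the inverse exists. Back-substitute:
1 = 35 − 17·2
1 = −17·282 + 137·35
So 35·137 ≡ 1 (mod 282).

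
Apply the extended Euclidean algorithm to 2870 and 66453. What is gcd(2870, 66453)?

1

Euclidean algorithm:
66453 = 23*2870 + 443
2870 = 6*443 + 212
443 = 2*212 + 19
212 = 11*19 + 3
19 = 6*3 + 1
3 = 3*1 + 0
gcd(2870, 66453) = 1.
Back-substituting:
1 = 19 − 6·3
1 = −6·212 + 67·19
1 = 67·443 − 140·212
1 = −140·2870 + 907·443
1 = 907·66453 − 21001·2870
So 1 = (907)·66453 + (-21001)·2870.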